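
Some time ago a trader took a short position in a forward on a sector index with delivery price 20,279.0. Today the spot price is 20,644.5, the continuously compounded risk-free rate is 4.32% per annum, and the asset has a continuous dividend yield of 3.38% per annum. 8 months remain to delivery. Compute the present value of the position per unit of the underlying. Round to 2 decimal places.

Current fair forward for the remaining 8 months: F = S·e^((r − q)·T), (r − q) = 0.0432 − 0.0338 = 0.0094
F = 20644.5 · e^(0.0094 × 8/12) = 20644.5 × 1.00628634 = 20774.2783
Value of long forward = (F − K)·e^(−rT) = (20774.2783 − 20279.0) · e^(−0.0432·8/12)
= 495.2783 × 0.97161077 = 481.22
Short position value = −(long value) = -481.22

-481.22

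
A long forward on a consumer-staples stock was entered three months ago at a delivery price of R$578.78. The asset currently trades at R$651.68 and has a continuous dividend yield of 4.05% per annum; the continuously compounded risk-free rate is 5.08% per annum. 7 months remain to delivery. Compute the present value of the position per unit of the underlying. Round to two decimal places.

Current fair forward for the remaining 7 months: F = S·e^((r − q)·T), (r − q) = 0.0508 − 0.0405 = 0.0103
F = 651.68 · e^(0.0103 × 7/12) = 651.68 × 1.006026 = 655.6070
Value of long forward = (F − K)·e^(−rT) = (655.6070 − 578.78) · e^(−0.0508·7/12)
= 76.8270 × 0.970801 = 74.58

R$74.58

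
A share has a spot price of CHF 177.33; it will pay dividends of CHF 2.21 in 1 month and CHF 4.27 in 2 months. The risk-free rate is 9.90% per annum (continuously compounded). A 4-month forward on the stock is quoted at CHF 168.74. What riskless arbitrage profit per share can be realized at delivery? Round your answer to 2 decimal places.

CHF 7.93 per share

PV(dividends) I = 2.21·e^(−0.0990·1/12) + 4.27·e^(−0.0990·2/12) = 6.3920
Fair forward F* = (S − I)·e^(rT) = (177.33 − 6.3920)·e^0.033000 = 170.9380 × 1.033551 = 176.6731
Market CHF 168.74 < fair 176.6731: forward underpriced → reverse cash-and-carry (short the stock, invest proceeds at r, pay the dividends, go long the forward).
Profit at T = |F_mkt − F*| = |168.74 − 176.6731| = CHF 7.93 per share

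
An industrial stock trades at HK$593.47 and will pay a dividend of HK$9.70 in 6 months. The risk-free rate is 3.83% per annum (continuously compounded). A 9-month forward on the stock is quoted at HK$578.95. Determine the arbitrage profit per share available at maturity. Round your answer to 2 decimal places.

PV(dividends) I = 9.70·e^(−0.0383·6/12) = 9.5160
Fair forward F* = (S − I)·e^(rT) = (593.47 − 9.5160)·e^0.028725 = 583.9540 × 1.029142 = 600.9716
Market HK$578.95 < fair 600.9716: forward underpriced → reverse cash-and-carry (short the stock, invest proceeds at r, pay the dividends, go long the forward).
Profit at T = |F_mkt − F*| = |578.95 − 600.9716| = HK$22.02 per share

HK$22.02 per share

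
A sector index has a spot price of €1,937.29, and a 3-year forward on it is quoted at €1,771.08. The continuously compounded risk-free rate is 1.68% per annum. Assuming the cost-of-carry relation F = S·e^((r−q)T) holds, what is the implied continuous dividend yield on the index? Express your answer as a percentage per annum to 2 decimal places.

From F = S·e^((r−q)T): (r − q) = ln(F/S)/T
ln(1771.08/1937.29) = ln(0.914205) = -0.089700
(r − q) = -0.089700 / (3) = -0.029900
q = r − ln(F/S)/T = 0.0168 + 0.029900 = 0.046700
q = 4.67%

4.67%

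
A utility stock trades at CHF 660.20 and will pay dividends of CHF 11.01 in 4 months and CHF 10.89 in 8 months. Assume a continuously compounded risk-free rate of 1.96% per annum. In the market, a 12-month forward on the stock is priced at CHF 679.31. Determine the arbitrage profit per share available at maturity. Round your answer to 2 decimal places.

PV(dividends) I = 11.01·e^(−0.0196·4/12) + 10.89·e^(−0.0196·8/12) = 21.6869
Fair forward F* = (S − I)·e^(rT) = (660.20 − 21.6869)·e^0.019600 = 638.5131 × 1.019793 = 651.1512
Market CHF 679.31 > fair 651.1512: forward overpriced → cash-and-carry (borrow at r, buy the stock and collect the dividends, short the forward).
Profit at T = |F_mkt − F*| = |679.31 − 651.1512| = CHF 28.16 per share

CHF 28.16 per share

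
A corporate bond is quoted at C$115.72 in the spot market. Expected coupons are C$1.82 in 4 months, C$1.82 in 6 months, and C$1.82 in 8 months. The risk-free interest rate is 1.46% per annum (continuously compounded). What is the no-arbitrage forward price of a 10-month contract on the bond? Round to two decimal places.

C$111.65

PV(coupons) I = 1.82·e^(−0.0146·4/12) + 1.82·e^(−0.0146·6/12) + 1.82·e^(−0.0146·8/12)
I = 1.8112 + 1.8068 + 1.8024 = 5.4204
F = (S − I)·e^(rT) = (115.72 − 5.4204) · e^(0.0146·10/12)
= 110.2996 · e^0.012167 = 110.2996 × 1.012241 = C$111.65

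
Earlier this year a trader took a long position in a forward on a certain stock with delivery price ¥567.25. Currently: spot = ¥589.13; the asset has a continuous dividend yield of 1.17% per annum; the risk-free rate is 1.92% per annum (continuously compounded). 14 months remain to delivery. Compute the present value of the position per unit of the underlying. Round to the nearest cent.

Current fair forward for the remaining 14 months: F = S·e^((r − q)·T), (r − q) = 0.0192 − 0.0117 = 0.0075
F = 589.13 · e^(0.0075 × 14/12) = 589.13 × 1.008788 = 594.3073
Value of long forward = (F − K)·e^(−rT) = (594.3073 − 567.25) · e^(−0.0192·14/12)
= 27.0573 × 0.977849 = 26.46

¥26.46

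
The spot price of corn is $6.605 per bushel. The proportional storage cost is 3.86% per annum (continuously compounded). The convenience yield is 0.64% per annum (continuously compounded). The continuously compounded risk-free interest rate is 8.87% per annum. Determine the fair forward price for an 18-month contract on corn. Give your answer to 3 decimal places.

$7.918 per bushel

Net carry = r + u − y = 0.0887 + 0.0386 − 0.0064 = 0.1209
F = S·e^((r+u−y)T) = 6.605 · e^(0.1209 × 18/12) = 6.605 · e^0.181350
= 6.605 × 1.198835 = $7.918 per bushel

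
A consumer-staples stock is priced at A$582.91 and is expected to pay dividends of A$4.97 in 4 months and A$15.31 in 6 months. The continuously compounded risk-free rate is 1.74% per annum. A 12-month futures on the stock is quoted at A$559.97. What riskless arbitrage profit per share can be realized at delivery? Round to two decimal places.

PV(dividends) I = 4.97·e^(−0.0174·4/12) + 15.31·e^(−0.0174·6/12) = 20.1186
Fair futures F* = (S − I)·e^(rT) = (582.91 − 20.1186)·e^0.017400 = 562.7914 × 1.017552 = 572.6695
Market A$559.97 < fair 572.6695: forward underpriced → reverse cash-and-carry (short the stock, invest proceeds at r, pay the dividends, go long the forward).
Profit at T = |F_mkt − F*| = |559.97 − 572.6695| = A$12.70 per share

A$12.70 per share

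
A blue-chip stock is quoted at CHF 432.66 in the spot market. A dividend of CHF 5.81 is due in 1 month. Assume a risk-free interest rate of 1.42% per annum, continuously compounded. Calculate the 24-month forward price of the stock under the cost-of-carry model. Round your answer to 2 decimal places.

CHF 439.15

PV(dividends) I = 5.81·e^(−0.0142·1/12)
I = 5.8031
F = (S − I)·e^(rT) = (432.66 − 5.8031) · e^(0.0142·24/12)
= 426.8569 · e^0.028400 = 426.8569 × 1.028807 = CHF 439.15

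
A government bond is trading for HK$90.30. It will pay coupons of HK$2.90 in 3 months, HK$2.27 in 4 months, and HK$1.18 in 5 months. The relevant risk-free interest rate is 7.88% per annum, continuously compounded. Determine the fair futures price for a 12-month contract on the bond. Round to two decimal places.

HK$91.00

PV(coupons) I = 2.90·e^(−0.0788·3/12) + 2.27·e^(−0.0788·4/12) + 1.18·e^(−0.0788·5/12)
I = 2.8434 + 2.2112 + 1.1419 = 6.1965
F = (S − I)·e^(rT) = (90.30 − 6.1965) · e^(0.0788·12/12)
= 84.1035 · e^0.078800 = 84.1035 × 1.081988 = HK$91.00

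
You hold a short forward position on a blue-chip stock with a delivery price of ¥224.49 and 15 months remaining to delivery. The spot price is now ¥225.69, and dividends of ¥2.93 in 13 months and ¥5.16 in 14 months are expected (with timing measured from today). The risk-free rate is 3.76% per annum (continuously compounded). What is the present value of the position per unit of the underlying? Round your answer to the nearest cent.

PV(remaining dividends) I = 2.93·e^(−0.0376·13/12) + 5.16·e^(−0.0376·14/12) = 7.7516
Current forward F = (S − I)·e^(rT) = (225.69 − 7.7516)·e^(0.0376·15/12) = 217.9384 × 1.048122 = 228.4260
Value (long) = (F − K)·e^(−rT) = (228.4260 − 224.49) × 0.954087 = 3.7553
Short position value = −(long value) = -¥3.76

-¥3.76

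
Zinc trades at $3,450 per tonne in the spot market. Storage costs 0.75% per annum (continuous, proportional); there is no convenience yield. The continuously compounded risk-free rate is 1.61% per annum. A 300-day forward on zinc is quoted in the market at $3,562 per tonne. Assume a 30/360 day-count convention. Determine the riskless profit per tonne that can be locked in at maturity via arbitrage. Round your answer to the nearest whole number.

$43 per tonne

Fair forward: F* = S·e^(carry·T), with carry = (r + u) = 0.0161 + 0.0075 = 0.0236
F* = 3450 · e^(0.0236 × 300/360) = 3450 · e^0.019667 = 3450 × 1.019862 = $3518.5239
Market $3562 > fair $3518.5239: forward overpriced → cash-and-carry (buy spot, short the forward).
At maturity, profit = |F_mkt − F*| = |3562 − 3518.5239| = $43 per tonne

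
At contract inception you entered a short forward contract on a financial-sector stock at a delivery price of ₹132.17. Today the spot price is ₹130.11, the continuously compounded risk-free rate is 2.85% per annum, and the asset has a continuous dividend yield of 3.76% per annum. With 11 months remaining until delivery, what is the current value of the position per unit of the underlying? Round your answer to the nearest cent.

Current fair forward for the remaining 11 months: F = S·e^((r − q)·T), (r − q) = 0.0285 − 0.0376 = -0.0091
F = 130.11 · e^(-0.0091 × 11/12) = 130.11 × 0.991693 = 129.0292
Value of long forward = (F − K)·e^(−rT) = (129.0292 − 132.17) · e^(−0.0285·11/12)
= -3.1408 × 0.974213 = -3.06
Short position value = −(long value) = ₹3.06

₹3.06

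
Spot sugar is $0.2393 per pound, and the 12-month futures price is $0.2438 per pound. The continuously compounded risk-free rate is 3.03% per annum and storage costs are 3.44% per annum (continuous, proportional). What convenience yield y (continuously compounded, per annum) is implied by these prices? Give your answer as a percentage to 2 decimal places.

4.61%

F = S·e^((r+u−y)T) ⇒ (r+u−y) = ln(F/S)/T
ln(0.2438/0.2393) = 0.018630; /T ⇒ 0.018630
y = r + u − ln(F/S)/T = 0.0303 + 0.0344 − 0.018630 = 0.046070
y = 4.61%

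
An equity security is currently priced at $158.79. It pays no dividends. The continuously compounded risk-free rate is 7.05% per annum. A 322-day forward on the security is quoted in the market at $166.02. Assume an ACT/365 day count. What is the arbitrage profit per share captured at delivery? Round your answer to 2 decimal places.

$2.96 per share

Fair forward: F* = S·e^(carry·T), with carry = r = 0.0705
F* = 158.79 · e^(0.0705 × 322/365) = 158.79 · e^0.062195 = 158.79 × 1.064170 = $168.9796
Market $166.02 < fair $168.9796: forward underpriced → reverse cash-and-carry (short spot, go long the forward).
At maturity, profit = |F_mkt − F*| = |166.02 − 168.9796| = $2.96 per share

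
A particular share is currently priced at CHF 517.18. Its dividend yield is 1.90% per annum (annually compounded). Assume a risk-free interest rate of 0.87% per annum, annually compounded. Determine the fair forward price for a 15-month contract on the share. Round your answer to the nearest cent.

CHF 510.65

F = S · (1+r)^T / (1+q)^T
= 517.18 × 1.010887 / 1.023806 = 517.18 × 0.987381
F = CHF 510.65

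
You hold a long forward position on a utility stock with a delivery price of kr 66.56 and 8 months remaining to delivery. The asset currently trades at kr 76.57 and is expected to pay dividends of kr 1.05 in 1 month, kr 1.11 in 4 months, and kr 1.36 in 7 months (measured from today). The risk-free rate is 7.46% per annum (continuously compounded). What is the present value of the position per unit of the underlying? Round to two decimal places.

PV(remaining dividends) I = 1.05·e^(−0.0746·1/12) + 1.11·e^(−0.0746·4/12) + 1.36·e^(−0.0746·7/12) = 3.4283
Current forward F = (S − I)·e^(rT) = (76.57 − 3.4283)·e^(0.0746·8/12) = 73.1417 × 1.050991 = 76.8713
Value (long) = (F − K)·e^(−rT) = (76.8713 − 66.56) × 0.951483 = 9.8110
Value = kr 9.81

kr 9.81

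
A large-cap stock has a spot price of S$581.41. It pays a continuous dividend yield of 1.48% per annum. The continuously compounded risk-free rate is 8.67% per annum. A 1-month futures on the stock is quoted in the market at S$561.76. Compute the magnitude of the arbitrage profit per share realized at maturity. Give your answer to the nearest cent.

S$23.14 per share

Fair futures: F* = S·e^(carry·T), with carry = (r − q) = 0.0867 − 0.0148 = 0.0719
F* = 581.41 · e^(0.0719 × 1/12) = 581.41 · e^0.005992 = 581.41 × 1.006010 = S$584.9043
Market S$561.76 < fair S$584.9043: forward underpriced → reverse cash-and-carry (short spot, go long the forward).
At maturity, profit = |F_mkt − F*| = |561.76 − 584.9043| = S$23.14 per share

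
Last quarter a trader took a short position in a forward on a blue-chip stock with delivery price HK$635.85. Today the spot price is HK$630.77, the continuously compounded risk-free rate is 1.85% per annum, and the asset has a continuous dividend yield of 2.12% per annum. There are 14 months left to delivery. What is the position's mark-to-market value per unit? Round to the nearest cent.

HK$6.91

Current fair forward for the remaining 14 months: F = S·e^((r − q)·T), (r − q) = 0.0185 − 0.0212 = -0.0027
F = 630.77 · e^(-0.0027 × 14/12) = 630.77 × 0.996855 = 628.7862
Value of long forward = (F − K)·e^(−rT) = (628.7862 − 635.85) · e^(−0.0185·14/12)
= -7.0638 × 0.978648 = -6.91
Short position value = −(long value) = HK$6.91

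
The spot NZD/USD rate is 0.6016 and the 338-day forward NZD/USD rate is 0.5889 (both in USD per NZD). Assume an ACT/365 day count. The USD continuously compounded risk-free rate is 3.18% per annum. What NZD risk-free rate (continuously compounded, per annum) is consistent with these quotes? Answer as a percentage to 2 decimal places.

5.48%

F = S·e^((r_USD − r_NZD)T) ⇒ r_NZD = r_USD − ln(F/S)/T
ln(0.5889/0.6016) = -0.021336; /(338/365) = -0.023040
r_NZD = 0.0318 + 0.023040 = 0.054840
r_NZD = 5.48%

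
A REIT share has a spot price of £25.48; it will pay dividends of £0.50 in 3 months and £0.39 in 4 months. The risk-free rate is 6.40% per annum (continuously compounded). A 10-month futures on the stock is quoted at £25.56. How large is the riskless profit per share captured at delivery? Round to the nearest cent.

PV(dividends) I = 0.50·e^(−0.0640·3/12) + 0.39·e^(−0.0640·4/12) = 0.8738
Fair futures F* = (S − I)·e^(rT) = (25.48 − 0.8738)·e^0.053333 = 24.6062 × 1.054781 = 25.9542
Market £25.56 < fair 25.9542: forward underpriced → reverse cash-and-carry (short the stock, invest proceeds at r, pay the dividends, go long the forward).
Profit at T = |F_mkt − F*| = |25.56 − 25.9542| = £0.39 per share

£0.39 per share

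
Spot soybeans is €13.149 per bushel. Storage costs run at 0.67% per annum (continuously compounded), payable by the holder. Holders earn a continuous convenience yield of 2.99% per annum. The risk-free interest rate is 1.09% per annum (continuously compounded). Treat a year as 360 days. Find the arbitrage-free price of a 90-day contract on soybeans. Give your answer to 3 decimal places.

Net carry = r + u − y = 0.0109 + 0.0067 − 0.0299 = -0.0123
F = S·e^((r+u−y)T) = 13.149 · e^(-0.0123 × 90/360) = 13.149 · e^-0.003075
= 13.149 × 0.996930 = €13.109 per bushel

€13.109 per bushel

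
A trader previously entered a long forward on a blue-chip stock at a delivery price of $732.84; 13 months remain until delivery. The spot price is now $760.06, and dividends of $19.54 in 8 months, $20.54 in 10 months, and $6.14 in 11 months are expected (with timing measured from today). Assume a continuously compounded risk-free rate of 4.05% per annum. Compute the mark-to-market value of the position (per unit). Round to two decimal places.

$13.88

PV(remaining dividends) I = 19.54·e^(−0.0405·8/12) + 20.54·e^(−0.0405·10/12) + 6.14·e^(−0.0405·11/12) = 44.7941
Current forward F = (S − I)·e^(rT) = (760.06 − 44.7941)·e^(0.0405·13/12) = 715.2659 × 1.044852 = 747.3470
Value (long) = (F − K)·e^(−rT) = (747.3470 − 732.84) × 0.957074 = 13.8843
Value = $13.88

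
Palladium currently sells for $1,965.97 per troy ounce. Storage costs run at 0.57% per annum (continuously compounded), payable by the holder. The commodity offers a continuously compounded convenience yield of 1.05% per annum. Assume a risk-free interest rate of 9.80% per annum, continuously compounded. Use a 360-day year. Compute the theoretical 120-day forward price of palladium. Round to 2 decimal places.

$2,028.00 per troy ounce

Net carry = r + u − y = 0.0980 + 0.0057 − 0.0105 = 0.0932
F = S·e^((r+u−y)T) = 1965.97 · e^(0.0932 × 120/360) = 1965.97 · e^0.03106667
= 1965.97 × 1.03155428 = $2,028.00 per troy ounce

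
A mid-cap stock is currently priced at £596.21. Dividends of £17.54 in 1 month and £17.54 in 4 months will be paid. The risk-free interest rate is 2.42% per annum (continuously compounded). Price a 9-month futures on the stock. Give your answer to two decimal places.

£571.59

PV(dividends) I = 17.54·e^(−0.0242·1/12) + 17.54·e^(−0.0242·4/12)
I = 17.5047 + 17.3991 = 34.9038
F = (S − I)·e^(rT) = (596.21 − 34.9038) · e^(0.0242·9/12)
= 561.3062 · e^0.018150 = 561.3062 × 1.018316 = £571.59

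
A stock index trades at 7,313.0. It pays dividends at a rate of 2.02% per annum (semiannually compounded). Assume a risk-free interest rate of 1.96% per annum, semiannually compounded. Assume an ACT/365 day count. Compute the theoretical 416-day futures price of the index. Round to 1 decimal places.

F = S · (1+r/2)^(2T) / (1+q/2)^(2T)
= 7313.0 × 1.022479 / 1.023171 = 7313.0 × 0.999324
F = 7,308.1

7,308.1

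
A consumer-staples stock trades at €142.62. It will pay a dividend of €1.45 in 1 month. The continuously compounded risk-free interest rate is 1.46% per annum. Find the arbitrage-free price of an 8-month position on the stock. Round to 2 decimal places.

€142.55

PV(dividends) I = 1.45·e^(−0.0146·1/12)
I = 1.4482
F = (S − I)·e^(rT) = (142.62 − 1.4482) · e^(0.0146·8/12)
= 141.1718 · e^0.009733 = 141.1718 × 1.009781 = €142.55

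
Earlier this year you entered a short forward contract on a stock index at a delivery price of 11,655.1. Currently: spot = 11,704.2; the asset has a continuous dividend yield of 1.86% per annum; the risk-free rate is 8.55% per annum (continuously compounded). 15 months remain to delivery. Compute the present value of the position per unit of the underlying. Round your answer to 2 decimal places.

Current fair forward for the remaining 15 months: F = S·e^((r − q)·T), (r − q) = 0.0855 − 0.0186 = 0.0669
F = 11704.2 · e^(0.0669 × 15/12) = 11704.2 × 1.08722111 = 12725.0533
Value of long forward = (F − K)·e^(−rT) = (12725.0533 − 11655.1) · e^(−0.0855·15/12)
= 1069.9533 × 0.89863800 = 961.50
Short position value = −(long value) = -961.50

-961.50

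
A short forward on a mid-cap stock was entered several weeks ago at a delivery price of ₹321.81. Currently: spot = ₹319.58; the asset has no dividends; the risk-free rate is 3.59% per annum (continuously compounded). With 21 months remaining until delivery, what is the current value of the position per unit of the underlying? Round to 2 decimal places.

Current fair forward for the remaining 21 months: F = S·e^(r·T), r = 0.0359
F = 319.58 · e^(0.0359 × 21/12) = 319.58 × 1.064840 = 340.3016
Value of long forward = (F − K)·e^(−rT) = (340.3016 − 321.81) · e^(−0.0359·21/12)
= 18.4916 × 0.939108 = 17.37
Short position value = −(long value) = -₹17.37

-₹17.37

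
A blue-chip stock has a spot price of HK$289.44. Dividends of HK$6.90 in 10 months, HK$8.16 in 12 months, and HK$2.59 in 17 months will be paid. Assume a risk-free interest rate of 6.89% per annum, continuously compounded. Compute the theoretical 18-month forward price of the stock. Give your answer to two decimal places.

HK$302.68

PV(dividends) I = 6.90·e^(−0.0689·10/12) + 8.16·e^(−0.0689·12/12) + 2.59·e^(−0.0689·17/12)
I = 6.5150 + 7.6167 + 2.3491 = 16.4808
F = (S − I)·e^(rT) = (289.44 − 16.4808) · e^(0.0689·18/12)
= 272.9592 · e^0.103350 = 272.9592 × 1.108879 = HK$302.68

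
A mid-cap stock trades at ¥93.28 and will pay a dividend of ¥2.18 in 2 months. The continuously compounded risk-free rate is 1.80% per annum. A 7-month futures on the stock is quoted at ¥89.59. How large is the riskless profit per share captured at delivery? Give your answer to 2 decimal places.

PV(dividends) I = 2.18·e^(−0.0180·2/12) = 2.1735
Fair futures F* = (S − I)·e^(rT) = (93.28 − 2.1735)·e^0.010500 = 91.1065 × 1.010555 = 92.0681
Market ¥89.59 < fair 92.0681: forward underpriced → reverse cash-and-carry (short the stock, invest proceeds at r, pay the dividends, go long the forward).
Profit at T = |F_mkt − F*| = |89.59 − 92.0681| = ¥2.48 per share

¥2.48 per share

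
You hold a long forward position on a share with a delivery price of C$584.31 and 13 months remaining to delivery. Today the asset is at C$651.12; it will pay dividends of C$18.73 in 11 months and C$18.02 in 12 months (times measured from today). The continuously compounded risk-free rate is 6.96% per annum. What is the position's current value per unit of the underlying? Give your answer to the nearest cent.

C$74.87

PV(remaining dividends) I = 18.73·e^(−0.0696·11/12) + 18.02·e^(−0.0696·12/12) = 34.3808
Current forward F = (S − I)·e^(rT) = (651.12 − 34.3808)·e^(0.0696·13/12) = 616.7392 × 1.078315 = 665.0391
Value (long) = (F − K)·e^(−rT) = (665.0391 − 584.31) × 0.927372 = 74.8659
Value = C$74.87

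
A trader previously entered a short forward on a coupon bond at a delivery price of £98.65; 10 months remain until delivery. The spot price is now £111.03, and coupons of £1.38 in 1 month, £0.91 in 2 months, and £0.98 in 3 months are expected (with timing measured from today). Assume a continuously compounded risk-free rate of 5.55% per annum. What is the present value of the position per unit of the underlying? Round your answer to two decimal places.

-£13.60

PV(remaining coupons) I = 1.38·e^(−0.0555·1/12) + 0.91·e^(−0.0555·2/12) + 0.98·e^(−0.0555·3/12) = 3.2417
Current forward F = (S − I)·e^(rT) = (111.03 − 3.2417)·e^(0.0555·10/12) = 107.7883 × 1.047336 = 112.8906
Value (long) = (F − K)·e^(−rT) = (112.8906 − 98.65) × 0.954803 = 13.5970
Short position value = −(long value) = -£13.60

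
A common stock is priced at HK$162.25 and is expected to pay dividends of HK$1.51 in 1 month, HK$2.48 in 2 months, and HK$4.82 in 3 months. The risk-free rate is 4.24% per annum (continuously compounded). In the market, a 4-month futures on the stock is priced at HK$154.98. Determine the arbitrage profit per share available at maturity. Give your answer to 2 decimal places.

PV(dividends) I = 1.51·e^(−0.0424·1/12) + 2.48·e^(−0.0424·2/12) + 4.82·e^(−0.0424·3/12) = 8.7364
Fair futures F* = (S − I)·e^(rT) = (162.25 − 8.7364)·e^0.014133 = 153.5136 × 1.014233 = 155.6986
Market HK$154.98 < fair 155.6986: forward underpriced → reverse cash-and-carry (short the stock, invest proceeds at r, pay the dividends, go long the forward).
Profit at T = |F_mkt − F*| = |154.98 − 155.6986| = HK$0.72 per share

HK$0.72 per share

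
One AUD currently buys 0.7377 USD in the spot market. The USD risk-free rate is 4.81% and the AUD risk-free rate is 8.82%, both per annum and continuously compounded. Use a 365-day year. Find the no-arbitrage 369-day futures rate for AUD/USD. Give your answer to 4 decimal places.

F = S·e^((r_USD − r_AUD)T) = 0.7377 · e^((0.0481 − 0.0882) × 369/365)
= 0.7377 · e^-0.040539 = 0.7377 × 0.960272
F = 0.7084 USD per AUD

0.7084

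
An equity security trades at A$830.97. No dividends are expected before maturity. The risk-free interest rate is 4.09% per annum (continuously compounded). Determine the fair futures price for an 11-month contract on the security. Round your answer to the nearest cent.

A$862.72

F = S·e^(rT) = 830.97 · e^(0.0409 × 11/12)
= 830.97 · e^0.037492 = 830.97 × 1.038204
F = A$862.72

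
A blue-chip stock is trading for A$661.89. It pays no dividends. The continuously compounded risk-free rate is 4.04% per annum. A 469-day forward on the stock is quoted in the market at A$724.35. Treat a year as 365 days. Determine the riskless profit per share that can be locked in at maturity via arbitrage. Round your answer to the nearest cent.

Fair forward: F* = S·e^(carry·T), with carry = r = 0.0404
F* = 661.89 · e^(0.0404 × 469/365) = 661.89 · e^0.051911 = 661.89 × 1.053282 = A$697.1568
Market A$724.35 > fair A$697.1568: forward overpriced → cash-and-carry (buy spot, short the forward).
At maturity, profit = |F_mkt − F*| = |724.35 − 697.1568| = A$27.19 per share

A$27.19 per share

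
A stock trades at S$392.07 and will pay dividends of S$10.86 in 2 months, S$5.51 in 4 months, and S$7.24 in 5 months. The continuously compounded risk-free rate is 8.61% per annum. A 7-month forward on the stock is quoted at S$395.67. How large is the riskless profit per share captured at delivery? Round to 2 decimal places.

PV(dividends) I = 10.86·e^(−0.0861·2/12) + 5.51·e^(−0.0861·4/12) + 7.24·e^(−0.0861·5/12) = 23.0443
Fair forward F* = (S − I)·e^(rT) = (392.07 − 23.0443)·e^0.050225 = 369.0257 × 1.051508 = 388.0335
Market S$395.67 > fair 388.0335: forward overpriced → cash-and-carry (borrow at r, buy the stock and collect the dividends, short the forward).
Profit at T = |F_mkt − F*| = |395.67 − 388.0335| = S$7.64 per share

S$7.64 per share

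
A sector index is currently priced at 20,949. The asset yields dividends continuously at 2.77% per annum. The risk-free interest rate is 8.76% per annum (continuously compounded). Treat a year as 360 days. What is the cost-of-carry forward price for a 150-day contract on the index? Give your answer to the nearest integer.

F = S·e^((r − q)T) = 20949 · e^((0.0876 − 0.0277) × 150/360)
= 20949 · e^0.024958 = 20949 × 1.025272
F = 21,478

21,478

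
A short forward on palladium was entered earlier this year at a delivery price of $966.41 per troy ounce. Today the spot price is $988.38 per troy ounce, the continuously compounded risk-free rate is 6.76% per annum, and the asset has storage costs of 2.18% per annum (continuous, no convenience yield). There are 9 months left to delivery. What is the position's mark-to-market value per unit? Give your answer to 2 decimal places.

-$86.04 per troy ounce

Current fair forward for the remaining 9 months: F = S·e^((r + u)·T), (r + u) = 0.0676 + 0.0218 = 0.0894
F = 988.38 · e^(0.0894 × 9/12) = 988.38 × 1.069349 = 1056.9232
Value of long forward = (F − K)·e^(−rT) = (1056.9232 − 966.41) · e^(−0.0676·9/12)
= 90.5132 × 0.950564 = 86.04
Short position value = −(long value) = -$86.04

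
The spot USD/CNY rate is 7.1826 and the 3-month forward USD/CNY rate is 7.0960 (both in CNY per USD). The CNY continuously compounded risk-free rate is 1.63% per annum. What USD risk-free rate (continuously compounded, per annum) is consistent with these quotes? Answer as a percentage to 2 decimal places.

6.48%

F = S·e^((r_CNY − r_USD)T) ⇒ r_USD = r_CNY − ln(F/S)/T
ln(7.0960/7.1826) = -0.012130; /(3/12) = -0.048520
r_USD = 0.0163 + 0.048520 = 0.064820
r_USD = 6.48%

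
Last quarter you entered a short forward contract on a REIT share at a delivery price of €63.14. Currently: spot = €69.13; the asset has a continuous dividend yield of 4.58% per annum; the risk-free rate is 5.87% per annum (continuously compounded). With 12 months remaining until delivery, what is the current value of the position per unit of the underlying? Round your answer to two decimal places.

-€6.49

Current fair forward for the remaining 12 months: F = S·e^((r − q)·T), (r − q) = 0.0587 − 0.0458 = 0.0129
F = 69.13 · e^(0.0129 × 12/12) = 69.13 × 1.012984 = 70.0276
Value of long forward = (F − K)·e^(−rT) = (70.0276 − 63.14) · e^(−0.0587·12/12)
= 6.8876 × 0.942990 = 6.49
Short position value = −(long value) = -€6.49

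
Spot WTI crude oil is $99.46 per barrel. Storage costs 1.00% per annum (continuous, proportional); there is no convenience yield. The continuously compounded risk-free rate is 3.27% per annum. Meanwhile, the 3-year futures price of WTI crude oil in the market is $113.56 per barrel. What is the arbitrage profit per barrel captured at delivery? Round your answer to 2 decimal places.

Fair futures: F* = S·e^(carry·T), with carry = (r + u) = 0.0327 + 0.0100 = 0.0427
F* = 99.46 · e^(0.0427 × 3) = 99.46 · e^0.128100 = 99.46 × 1.136667 = $113.0529
Market $113.56 > fair $113.0529: forward overpriced → cash-and-carry (buy spot, short the forward).
At maturity, profit = |F_mkt − F*| = |113.56 − 113.0529| = $0.51 per barrel

$0.51 per barrel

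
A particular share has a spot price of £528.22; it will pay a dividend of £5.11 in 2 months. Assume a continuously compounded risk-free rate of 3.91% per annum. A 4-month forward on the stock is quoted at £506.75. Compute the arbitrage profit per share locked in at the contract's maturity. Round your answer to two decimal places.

£23.26 per share

PV(dividends) I = 5.11·e^(−0.0391·2/12) = 5.0768
Fair forward F* = (S − I)·e^(rT) = (528.22 − 5.0768)·e^0.013033 = 523.1432 × 1.013118 = 530.0058
Market £506.75 < fair 530.0058: forward underpriced → reverse cash-and-carry (short the stock, invest proceeds at r, pay the dividends, go long the forward).
Profit at T = |F_mkt − F*| = |506.75 − 530.0058| = £23.26 per share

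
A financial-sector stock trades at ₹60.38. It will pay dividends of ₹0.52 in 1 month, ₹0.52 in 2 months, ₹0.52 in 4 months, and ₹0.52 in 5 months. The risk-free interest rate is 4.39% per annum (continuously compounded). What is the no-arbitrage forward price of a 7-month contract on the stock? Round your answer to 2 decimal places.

₹59.84

PV(dividends) I = 0.52·e^(−0.0439·1/12) + 0.52·e^(−0.0439·2/12) + 0.52·e^(−0.0439·4/12) + 0.52·e^(−0.0439·5/12)
I = 0.5181 + 0.5162 + 0.5124 + 0.5106 = 2.0573
F = (S − I)·e^(rT) = (60.38 − 2.0573) · e^(0.0439·7/12)
= 58.3227 · e^0.025608 = 58.3227 × 1.025939 = ₹59.84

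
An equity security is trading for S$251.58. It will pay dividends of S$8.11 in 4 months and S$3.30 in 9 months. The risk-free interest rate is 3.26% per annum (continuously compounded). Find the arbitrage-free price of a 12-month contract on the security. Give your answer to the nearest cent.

PV(dividends) I = 8.11·e^(−0.0326·4/12) + 3.30·e^(−0.0326·9/12)
I = 8.0223 + 3.2203 = 11.2426
F = (S − I)·e^(rT) = (251.58 − 11.2426) · e^(0.0326·12/12)
= 240.3374 · e^0.032600 = 240.3374 × 1.033137 = S$248.30

S$248.30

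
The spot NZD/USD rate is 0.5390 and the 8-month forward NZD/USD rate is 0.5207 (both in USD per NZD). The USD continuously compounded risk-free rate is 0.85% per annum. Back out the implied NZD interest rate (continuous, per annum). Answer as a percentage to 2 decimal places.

F = S·e^((r_USD − r_NZD)T) ⇒ r_NZD = r_USD − ln(F/S)/T
ln(0.5207/0.5390) = -0.034542; /(8/12) = -0.051813
r_NZD = 0.0085 + 0.051813 = 0.060313
r_NZD = 6.03%

6.03%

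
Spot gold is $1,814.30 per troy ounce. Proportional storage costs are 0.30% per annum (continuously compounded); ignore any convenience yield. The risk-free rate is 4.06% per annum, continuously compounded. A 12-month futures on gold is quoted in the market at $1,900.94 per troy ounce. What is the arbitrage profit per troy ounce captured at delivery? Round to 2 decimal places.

Fair futures: F* = S·e^(carry·T), with carry = (r + u) = 0.0406 + 0.0030 = 0.0436
F* = 1814.30 · e^(0.0436 × 12/12) = 1814.30 · e^0.04360000 = 1814.30 × 1.04456445 = $1895.1533
Market $1900.94 > fair $1895.1533: forward overpriced → cash-and-carry (buy spot, short the forward).
At maturity, profit = |F_mkt − F*| = |1900.94 − 1895.1533| = $5.79 per troy ounce

$5.79 per troy ounce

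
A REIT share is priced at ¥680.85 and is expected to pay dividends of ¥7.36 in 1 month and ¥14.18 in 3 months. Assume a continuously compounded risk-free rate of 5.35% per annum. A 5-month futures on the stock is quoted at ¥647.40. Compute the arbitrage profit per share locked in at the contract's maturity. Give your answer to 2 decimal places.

¥27.00 per share

PV(dividends) I = 7.36·e^(−0.0535·1/12) + 14.18·e^(−0.0535·3/12) = 21.3189
Fair futures F* = (S − I)·e^(rT) = (680.85 − 21.3189)·e^0.022292 = 659.5311 × 1.022542 = 674.3983
Market ¥647.40 < fair 674.3983: forward underpriced → reverse cash-and-carry (short the stock, invest proceeds at r, pay the dividends, go long the forward).
Profit at T = |F_mkt − F*| = |647.40 − 674.3983| = ¥27.00 per share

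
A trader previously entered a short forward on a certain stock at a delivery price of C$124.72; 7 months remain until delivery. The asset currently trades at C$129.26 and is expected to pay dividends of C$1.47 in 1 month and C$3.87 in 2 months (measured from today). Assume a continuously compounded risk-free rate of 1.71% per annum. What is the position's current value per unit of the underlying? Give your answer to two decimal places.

-C$0.45

PV(remaining dividends) I = 1.47·e^(−0.0171·1/12) + 3.87·e^(−0.0171·2/12) = 5.3269
Current forward F = (S − I)·e^(rT) = (129.26 − 5.3269)·e^(0.0171·7/12) = 123.9331 × 1.010025 = 125.1755
Value (long) = (F − K)·e^(−rT) = (125.1755 − 124.72) × 0.990075 = 0.4510
Short position value = −(long value) = -C$0.45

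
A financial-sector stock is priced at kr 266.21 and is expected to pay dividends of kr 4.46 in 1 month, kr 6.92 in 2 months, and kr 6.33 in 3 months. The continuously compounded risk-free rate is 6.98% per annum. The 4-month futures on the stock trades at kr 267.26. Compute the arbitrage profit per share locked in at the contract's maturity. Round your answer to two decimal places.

PV(dividends) I = 4.46·e^(−0.0698·1/12) + 6.92·e^(−0.0698·2/12) + 6.33·e^(−0.0698·3/12) = 17.4946
Fair futures F* = (S − I)·e^(rT) = (266.21 − 17.4946)·e^0.023267 = 248.7154 × 1.023540 = 254.5702
Market kr 267.26 > fair 254.5702: forward overpriced → cash-and-carry (borrow at r, buy the stock and collect the dividends, short the forward).
Profit at T = |F_mkt − F*| = |267.26 − 254.5702| = kr 12.69 per share

kr 12.69 per share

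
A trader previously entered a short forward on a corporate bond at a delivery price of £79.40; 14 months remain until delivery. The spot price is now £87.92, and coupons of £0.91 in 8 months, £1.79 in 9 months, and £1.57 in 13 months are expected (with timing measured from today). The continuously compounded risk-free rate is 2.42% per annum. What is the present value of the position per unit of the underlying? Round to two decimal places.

PV(remaining coupons) I = 0.91·e^(−0.0242·8/12) + 1.79·e^(−0.0242·9/12) + 1.57·e^(−0.0242·13/12) = 4.1826
Current forward F = (S − I)·e^(rT) = (87.92 − 4.1826)·e^(0.0242·14/12) = 83.7374 × 1.028636 = 86.1353
Value (long) = (F − K)·e^(−rT) = (86.1353 − 79.40) × 0.972162 = 6.5478
Short position value = −(long value) = -£6.55

-£6.55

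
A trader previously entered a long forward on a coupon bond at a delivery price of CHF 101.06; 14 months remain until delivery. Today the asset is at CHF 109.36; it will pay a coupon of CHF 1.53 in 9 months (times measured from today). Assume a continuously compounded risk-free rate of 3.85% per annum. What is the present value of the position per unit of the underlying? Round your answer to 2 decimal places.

PV(remaining coupons) I = 1.53·e^(−0.0385·9/12) = 1.4865
Current forward F = (S − I)·e^(rT) = (109.36 − 1.4865)·e^(0.0385·14/12) = 107.8735 × 1.045941 = 112.8293
Value (long) = (F − K)·e^(−rT) = (112.8293 − 101.06) × 0.956077 = 11.2524
Value = CHF 11.25

CHF 11.25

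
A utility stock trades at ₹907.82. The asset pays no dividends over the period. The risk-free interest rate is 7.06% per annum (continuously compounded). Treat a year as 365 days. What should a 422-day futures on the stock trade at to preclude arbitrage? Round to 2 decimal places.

F = S·e^(rT) = 907.82 · e^(0.0706 × 422/365)
= 907.82 · e^0.081625 = 907.82 × 1.085049
F = ₹985.03

₹985.03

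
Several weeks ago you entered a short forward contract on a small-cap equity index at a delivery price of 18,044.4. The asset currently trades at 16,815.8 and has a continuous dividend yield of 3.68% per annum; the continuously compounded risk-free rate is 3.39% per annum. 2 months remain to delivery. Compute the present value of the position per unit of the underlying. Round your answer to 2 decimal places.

Current fair forward for the remaining 2 months: F = S·e^((r − q)·T), (r − q) = 0.0339 − 0.0368 = -0.0029
F = 16815.8 · e^(-0.0029 × 2/12) = 16815.8 × 0.99951678 = 16807.6743
Value of long forward = (F − K)·e^(−rT) = (16807.6743 − 18044.4) · e^(−0.0339·2/12)
= -1236.7257 × 0.99436593 = -1229.76
Short position value = −(long value) = 1229.76

1229.76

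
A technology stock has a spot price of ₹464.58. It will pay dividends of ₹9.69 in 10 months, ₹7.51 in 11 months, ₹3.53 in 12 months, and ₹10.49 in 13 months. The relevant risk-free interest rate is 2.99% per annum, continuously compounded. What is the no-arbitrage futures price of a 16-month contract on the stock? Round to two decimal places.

₹451.90

PV(dividends) I = 9.69·e^(−0.0299·10/12) + 7.51·e^(−0.0299·11/12) + 3.53·e^(−0.0299·12/12) + 10.49·e^(−0.0299·13/12)
I = 9.4515 + 7.3070 + 3.4260 + 10.1557 = 30.3402
F = (S − I)·e^(rT) = (464.58 − 30.3402) · e^(0.0299·16/12)
= 434.2398 · e^0.039867 = 434.2398 × 1.040672 = ₹451.90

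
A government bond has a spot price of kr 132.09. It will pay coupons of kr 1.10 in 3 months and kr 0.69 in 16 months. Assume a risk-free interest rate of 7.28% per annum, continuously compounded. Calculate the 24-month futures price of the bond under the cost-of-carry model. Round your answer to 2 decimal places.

kr 150.82

PV(coupons) I = 1.10·e^(−0.0728·3/12) + 0.69·e^(−0.0728·16/12)
I = 1.0802 + 0.6262 = 1.7064
F = (S − I)·e^(rT) = (132.09 − 1.7064) · e^(0.0728·24/12)
= 130.3836 · e^0.145600 = 130.3836 × 1.156733 = kr 150.82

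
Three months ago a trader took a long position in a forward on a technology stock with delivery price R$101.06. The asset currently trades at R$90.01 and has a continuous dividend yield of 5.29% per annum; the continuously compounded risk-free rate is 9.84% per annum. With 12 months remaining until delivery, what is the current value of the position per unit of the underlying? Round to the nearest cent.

Current fair forward for the remaining 12 months: F = S·e^((r − q)·T), (r − q) = 0.0984 − 0.0529 = 0.0455
F = 90.01 · e^(0.0455 × 12/12) = 90.01 × 1.046551 = 94.2001
Value of long forward = (F − K)·e^(−rT) = (94.2001 − 101.06) · e^(−0.0984·12/12)
= -6.8599 × 0.906286 = -6.22

-R$6.22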